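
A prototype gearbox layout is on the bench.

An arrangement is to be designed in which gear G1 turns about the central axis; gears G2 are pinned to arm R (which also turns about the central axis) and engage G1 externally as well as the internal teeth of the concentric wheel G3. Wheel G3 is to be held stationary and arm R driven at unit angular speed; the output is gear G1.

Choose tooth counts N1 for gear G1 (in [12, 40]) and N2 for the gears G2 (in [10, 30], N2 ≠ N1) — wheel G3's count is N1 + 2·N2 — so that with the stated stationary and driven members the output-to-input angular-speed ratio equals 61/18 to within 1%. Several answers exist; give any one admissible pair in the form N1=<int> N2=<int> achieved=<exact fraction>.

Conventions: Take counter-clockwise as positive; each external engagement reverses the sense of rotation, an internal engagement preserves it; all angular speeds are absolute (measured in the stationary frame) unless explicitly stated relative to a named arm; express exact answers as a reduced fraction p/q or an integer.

N1=36 N2=25 achieved=61/18

class = planetary set [ratio 61/18 wanted; Willis about the carrier]
Willis with ω_ring = 0: ω_sun/ω_arm = (N1+N3)/N1; set equal to 61/18  ⇒  N3/N1 = 61/18 − 1 = 43/18
N3 = N1 + 2·N2  ⇒  N2/N1 = (N3/N1 − 1)/2 = (43/18 − 1)/2 = 25/36
smallest multiple with N1 ≥ 12 and N2 ≥ 10: k = 1  ⇒  N1 = 1·36 = 36, N2 = 1·25 = 25 (N1 ≤ 40, N2 ≤ 30, N2 ≠ N1 ✓), N3 = 36 + 2·25 = 86
check: (N1+N3)/N1 with N1 = 36, N3 = 86 gives 61/18; |achieved − target| = 0 ≤ 61/1800 ✓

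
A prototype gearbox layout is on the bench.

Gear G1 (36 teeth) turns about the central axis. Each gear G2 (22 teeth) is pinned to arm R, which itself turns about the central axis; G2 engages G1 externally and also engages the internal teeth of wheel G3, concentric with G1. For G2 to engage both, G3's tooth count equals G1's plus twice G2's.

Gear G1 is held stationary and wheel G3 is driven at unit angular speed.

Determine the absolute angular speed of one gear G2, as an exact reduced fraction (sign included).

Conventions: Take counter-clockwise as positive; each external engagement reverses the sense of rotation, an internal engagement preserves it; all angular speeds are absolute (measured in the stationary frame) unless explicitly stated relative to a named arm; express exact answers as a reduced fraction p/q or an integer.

recognized (axles ride arm R): planetary set, 36/22/80 teeth
ring teeth: 36 + 2·22 = 80
36(ω_sun−ω_arm) = −80(ω_ring−ω_arm),  ω_sun = 0, ω_ring = 1
36(0−ω_arm) = −80(1−ω_arm)  ⇒  116·ω_arm = 80  ⇒  ω_arm = 20/29
sun–planet mesh: 36·(0−20/29) = −22·(ω_p−ω_arm)  ⇒  ω_p−ω_arm = 360/319
ω_p = 20/29 + 360/319 = 20/11
exact speed ratio = 20/11

20/11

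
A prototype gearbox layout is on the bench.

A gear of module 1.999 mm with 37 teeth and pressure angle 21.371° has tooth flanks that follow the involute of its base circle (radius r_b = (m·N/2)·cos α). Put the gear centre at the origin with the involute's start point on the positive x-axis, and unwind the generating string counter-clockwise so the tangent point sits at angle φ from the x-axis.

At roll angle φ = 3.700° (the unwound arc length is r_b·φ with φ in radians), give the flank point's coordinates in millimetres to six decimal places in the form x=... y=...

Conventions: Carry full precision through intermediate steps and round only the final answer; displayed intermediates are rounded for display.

x=34.510399 y=0.003090

recognized (one wheel, involute flank): single-mesh tooth geometry, m = 1.999, N = 37
pitch radius r_p = m·N/2 = 1.999·37/2 = 36.981500
base radius r_b = r_p·cos α = 36.981500·cos 21.371° = 34.438666
roll angle φ = 3.700° = 0.06457718 rad
x = r_b·(cos φ + φ·sin φ) = 34.510399
y = r_b·(sin φ − φ·cos φ) = 0.003090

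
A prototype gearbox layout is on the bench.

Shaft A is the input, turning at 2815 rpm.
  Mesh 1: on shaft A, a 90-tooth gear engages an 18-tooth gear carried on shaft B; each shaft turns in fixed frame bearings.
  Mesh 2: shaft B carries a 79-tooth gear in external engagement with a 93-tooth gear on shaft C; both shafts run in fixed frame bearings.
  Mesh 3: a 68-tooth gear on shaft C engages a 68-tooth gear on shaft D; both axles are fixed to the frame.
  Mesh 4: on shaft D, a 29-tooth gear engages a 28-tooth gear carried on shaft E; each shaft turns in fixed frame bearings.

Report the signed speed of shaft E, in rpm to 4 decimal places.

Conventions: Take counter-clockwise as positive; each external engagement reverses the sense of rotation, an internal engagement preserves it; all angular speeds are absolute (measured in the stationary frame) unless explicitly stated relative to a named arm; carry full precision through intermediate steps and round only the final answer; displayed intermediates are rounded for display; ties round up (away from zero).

topology: fixed-axis compound train — 4 meshes, A→E
mesh 1 [90T→18T]: ω = 2815.0000×90/18 = 14075.0000 rpm, sense flips to −
mesh 2 [79T→93T]: ω = 14075.0000×79/93 = 11956.1828 rpm, sense flips to +
mesh 3 [68T→68T]: ω = 11956.1828×68/68 = 11956.1828 rpm, sense flips to −
mesh 4 [29T→28T]: ω = 11956.1828×29/28 = 12383.1893 rpm, sense flips to +
signed output speed = +12383.1893 rpm

+12383.1893 rpm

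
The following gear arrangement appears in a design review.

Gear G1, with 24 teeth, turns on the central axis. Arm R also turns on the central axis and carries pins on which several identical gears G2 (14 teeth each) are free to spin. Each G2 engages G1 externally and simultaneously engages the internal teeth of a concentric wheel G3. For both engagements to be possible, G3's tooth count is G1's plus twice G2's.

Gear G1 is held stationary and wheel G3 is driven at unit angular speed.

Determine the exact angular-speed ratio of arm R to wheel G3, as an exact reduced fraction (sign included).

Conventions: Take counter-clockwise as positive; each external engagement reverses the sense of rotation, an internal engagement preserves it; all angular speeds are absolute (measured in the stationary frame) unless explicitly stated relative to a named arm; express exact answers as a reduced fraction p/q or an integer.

recognized (axles ride arm R): planetary set, 24/14/52 teeth
ring teeth: 24 + 2·14 = 52
24(ω_sun−ω_arm) = −52(ω_ring−ω_arm),  ω_sun = 0, ω_ring = 1
24(0−ω_arm) = −52(1−ω_arm)  ⇒  76·ω_arm = 52  ⇒  ω_arm = 13/19
ω_out/ω_in = 13/19

13/19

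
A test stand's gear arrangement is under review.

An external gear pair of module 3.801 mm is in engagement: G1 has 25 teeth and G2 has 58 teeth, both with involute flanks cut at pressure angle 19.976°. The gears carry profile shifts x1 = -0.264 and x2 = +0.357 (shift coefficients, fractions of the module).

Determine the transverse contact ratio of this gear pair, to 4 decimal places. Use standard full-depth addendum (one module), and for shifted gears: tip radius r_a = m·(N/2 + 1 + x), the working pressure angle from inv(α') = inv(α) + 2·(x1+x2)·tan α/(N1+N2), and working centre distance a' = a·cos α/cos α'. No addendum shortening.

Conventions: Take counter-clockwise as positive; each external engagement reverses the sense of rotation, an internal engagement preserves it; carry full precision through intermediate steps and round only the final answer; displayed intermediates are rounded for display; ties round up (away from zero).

single-mesh involute tooth geometry (25T engaging 58T at module 3.801)
base radii: r_b1 = 44.653949, r_b2 = 103.597161
tip radii: r_a1 = 50.310036, r_a2 = 115.386957
inv(α') = inv(19.976°) + 2·(-0.264+0.357)·tan α/(25+58) = 0.01566355  ⇒  α' = 20.32265°
a' = a·cos α / cos α' = 157.7415·cos 19.976°/cos 20.32265° = 158.092068
action lengths: √(r_a1²−r_b1²) = 23.175949, √(r_a2²−r_b2²) = 50.811201
base pitch p_b = π·m·cos α = 11.222761
CR = (23.175949 + 50.811201 − 158.092068·sin 20.32265°)/11.222761 = 1.700185
contact ratio ≈ 1.7002

1.7002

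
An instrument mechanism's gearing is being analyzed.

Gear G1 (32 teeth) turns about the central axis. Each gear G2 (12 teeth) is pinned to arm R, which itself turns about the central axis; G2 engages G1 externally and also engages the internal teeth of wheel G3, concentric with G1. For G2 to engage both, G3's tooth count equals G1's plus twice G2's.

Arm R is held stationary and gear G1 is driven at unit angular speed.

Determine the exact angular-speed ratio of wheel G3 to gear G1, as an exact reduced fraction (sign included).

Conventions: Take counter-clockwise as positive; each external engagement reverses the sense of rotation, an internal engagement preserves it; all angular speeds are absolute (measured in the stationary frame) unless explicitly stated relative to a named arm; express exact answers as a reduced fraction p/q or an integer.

planetary set (32T centre, 12T on arm, 56T internal) — Willis relation
ring teeth: 32 + 2·12 = 56
32(ω_sun−ω_arm) = −56(ω_ring−ω_arm),  ω_arm = 0, ω_sun = 1
ω_ring = 0 − (32/56)(1−0) = -4/7
ω_out/ω_in = -4/7

-4/7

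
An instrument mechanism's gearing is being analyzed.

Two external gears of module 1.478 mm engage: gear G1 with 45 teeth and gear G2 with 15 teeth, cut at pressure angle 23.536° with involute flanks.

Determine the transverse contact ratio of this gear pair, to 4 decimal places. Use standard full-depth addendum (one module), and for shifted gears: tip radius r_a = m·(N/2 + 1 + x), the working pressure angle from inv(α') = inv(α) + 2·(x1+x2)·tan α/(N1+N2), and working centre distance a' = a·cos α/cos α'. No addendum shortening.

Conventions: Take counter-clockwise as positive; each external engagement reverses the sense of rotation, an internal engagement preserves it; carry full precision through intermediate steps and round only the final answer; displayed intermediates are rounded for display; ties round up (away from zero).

1.4841

class = single-mesh tooth geometry [involute pair 45T × 15T, m = 1.478]
base radii: r_b1 = 30.488495, r_b2 = 10.162832
tip radii: r_a1 = 34.733000, r_a2 = 12.563000
no profile shift: α' = α, a' = a
action lengths: √(r_a1²−r_b1²) = 16.638298, √(r_a2²−r_b2²) = 7.385514
base pitch p_b = π·m·cos α = 4.256997
CR = (16.638298 + 7.385514 − 44.340000·sin 23.53600°)/4.256997 = 1.484082
contact ratio ≈ 1.4841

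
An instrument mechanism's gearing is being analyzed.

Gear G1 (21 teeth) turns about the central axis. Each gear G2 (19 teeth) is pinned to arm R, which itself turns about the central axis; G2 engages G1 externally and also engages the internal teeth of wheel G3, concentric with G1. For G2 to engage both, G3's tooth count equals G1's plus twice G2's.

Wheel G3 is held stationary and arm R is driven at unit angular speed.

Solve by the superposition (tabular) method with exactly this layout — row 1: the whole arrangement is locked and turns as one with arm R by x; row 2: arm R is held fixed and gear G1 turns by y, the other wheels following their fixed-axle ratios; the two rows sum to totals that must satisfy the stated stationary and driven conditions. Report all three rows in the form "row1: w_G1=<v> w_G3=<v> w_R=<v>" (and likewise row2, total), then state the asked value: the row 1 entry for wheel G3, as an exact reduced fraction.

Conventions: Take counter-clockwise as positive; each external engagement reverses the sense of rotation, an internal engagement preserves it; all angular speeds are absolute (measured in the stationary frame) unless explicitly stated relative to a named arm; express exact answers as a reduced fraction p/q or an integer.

planetary set (21T centre, 19T on arm, 59T internal) — Willis relation
superposition row 1 [locked train]: every member turns x
row 2: sun turns y, ring = −(21/59)·y, arm 0
boundary: total ω_ring = x − (21/59)·y = 0 and total ω_arm = x = 1  ⇒  y = 59/21, x = 1
row 2 ring = −(21/59)·59/21 = -1
totals (row 1 + row 2): sun 1 + 59/21 = 80/21, ring 1 + (-1) = 0, arm 1 + 0 = 1
asked cell (row1, ring) = 1

row1: w_G1=1 w_G3=1 w_R=1
row2: w_G1=59/21 w_G3=-1 w_R=0
total: w_G1=80/21 w_G3=0 w_R=1
asked value: 1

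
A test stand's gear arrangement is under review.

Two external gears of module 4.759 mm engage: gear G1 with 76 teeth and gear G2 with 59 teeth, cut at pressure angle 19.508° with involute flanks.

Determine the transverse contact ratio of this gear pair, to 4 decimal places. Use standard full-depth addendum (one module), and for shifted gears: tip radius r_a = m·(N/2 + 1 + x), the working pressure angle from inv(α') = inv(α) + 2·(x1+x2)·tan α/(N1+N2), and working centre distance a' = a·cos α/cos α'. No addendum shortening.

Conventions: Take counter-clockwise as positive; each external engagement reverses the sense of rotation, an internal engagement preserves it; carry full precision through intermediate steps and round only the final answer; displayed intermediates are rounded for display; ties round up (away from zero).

1.8300

recognized (one external pair, fixed centres): single-mesh tooth geometry, m = 4.759, N1 = 76, N2 = 59
base radii: r_b1 = 170.460742, r_b2 = 132.331366
tip radii: r_a1 = 185.601000, r_a2 = 145.149500
no profile shift: α' = α, a' = a
action lengths: √(r_a1²−r_b1²) = 73.422521, √(r_a2²−r_b2²) = 59.638805
base pitch p_b = π·m·cos α = 14.092585
CR = (73.422521 + 59.638805 − 321.232500·sin 19.50800°)/14.092585 = 1.830000
contact ratio ≈ 1.8300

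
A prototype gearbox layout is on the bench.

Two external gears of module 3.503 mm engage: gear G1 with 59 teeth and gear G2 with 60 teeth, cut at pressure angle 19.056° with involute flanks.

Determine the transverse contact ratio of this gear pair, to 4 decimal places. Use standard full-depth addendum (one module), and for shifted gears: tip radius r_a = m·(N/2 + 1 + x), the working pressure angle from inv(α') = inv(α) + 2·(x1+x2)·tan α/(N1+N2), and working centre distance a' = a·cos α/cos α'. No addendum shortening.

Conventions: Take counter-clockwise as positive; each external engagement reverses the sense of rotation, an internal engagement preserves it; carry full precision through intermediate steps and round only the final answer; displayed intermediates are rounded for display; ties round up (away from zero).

topology: single-mesh involute geometry — m = 3.503, 59T/60T pair
base radii: r_b1 = 97.675542, r_b2 = 99.331059
tip radii: r_a1 = 106.841500, r_a2 = 108.593000
no profile shift: α' = α, a' = a
action lengths: √(r_a1²−r_b1²) = 43.296589, √(r_a2²−r_b2²) = 43.883713
base pitch p_b = π·m·cos α = 10.401924
CR = (43.296589 + 43.883713 − 208.428500·sin 19.05600°)/10.401924 = 1.839086
contact ratio ≈ 1.8391

1.8391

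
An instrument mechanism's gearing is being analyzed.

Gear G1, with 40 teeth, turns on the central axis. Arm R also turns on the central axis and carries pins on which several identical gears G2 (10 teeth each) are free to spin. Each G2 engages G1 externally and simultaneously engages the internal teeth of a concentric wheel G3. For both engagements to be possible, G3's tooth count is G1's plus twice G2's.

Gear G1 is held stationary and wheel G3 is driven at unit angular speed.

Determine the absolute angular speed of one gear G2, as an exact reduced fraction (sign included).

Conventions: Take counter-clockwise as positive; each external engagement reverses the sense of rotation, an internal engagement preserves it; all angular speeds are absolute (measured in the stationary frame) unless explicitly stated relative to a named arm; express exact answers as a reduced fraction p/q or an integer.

3

class = planetary set [G3 = 40+2·10 = 60; Willis about the carrier]
ring teeth: 40 + 2·10 = 60
40(ω_sun−ω_arm) = −60(ω_ring−ω_arm),  ω_sun = 0, ω_ring = 1
40(0−ω_arm) = −60(1−ω_arm)  ⇒  100·ω_arm = 60  ⇒  ω_arm = 3/5
sun–planet mesh: 40·(0−3/5) = −10·(ω_p−ω_arm)  ⇒  ω_p−ω_arm = 12/5
ω_p = 3/5 + 12/5 = 3
exact speed ratio = 3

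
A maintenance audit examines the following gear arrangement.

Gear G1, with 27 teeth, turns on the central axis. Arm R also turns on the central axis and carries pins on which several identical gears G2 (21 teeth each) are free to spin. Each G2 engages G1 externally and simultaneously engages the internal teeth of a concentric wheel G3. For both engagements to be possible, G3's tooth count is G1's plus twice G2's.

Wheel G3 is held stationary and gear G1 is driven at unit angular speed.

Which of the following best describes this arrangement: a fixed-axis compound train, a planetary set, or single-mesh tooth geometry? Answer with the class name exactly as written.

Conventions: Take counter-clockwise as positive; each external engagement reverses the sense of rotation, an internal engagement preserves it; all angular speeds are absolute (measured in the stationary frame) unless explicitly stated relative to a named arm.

topology: planetary set — G1 27T / G2 21T / G3 69T, arm = carrier (Willis)
classification: planetary set

planetary set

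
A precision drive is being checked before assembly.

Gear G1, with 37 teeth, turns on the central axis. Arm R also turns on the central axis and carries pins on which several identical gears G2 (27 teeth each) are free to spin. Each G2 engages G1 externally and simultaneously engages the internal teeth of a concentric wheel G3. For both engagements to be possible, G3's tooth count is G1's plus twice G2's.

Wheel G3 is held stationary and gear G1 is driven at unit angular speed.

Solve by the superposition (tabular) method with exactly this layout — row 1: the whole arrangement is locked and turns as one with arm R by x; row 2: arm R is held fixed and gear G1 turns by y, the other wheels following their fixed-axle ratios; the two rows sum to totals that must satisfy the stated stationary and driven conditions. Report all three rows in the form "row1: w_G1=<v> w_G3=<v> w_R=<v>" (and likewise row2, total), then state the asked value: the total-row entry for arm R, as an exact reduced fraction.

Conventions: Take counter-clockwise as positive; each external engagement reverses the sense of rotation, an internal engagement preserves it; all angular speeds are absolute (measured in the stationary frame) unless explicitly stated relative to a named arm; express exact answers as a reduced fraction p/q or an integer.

recognized (axles ride arm R): planetary set, 37/27/91 teeth
row 1: whole set turns with the arm by x
row 2 (arm held, sun turns y): ω_ring = −(37/91)·y, ω_arm = 0
boundary: total ω_ring = x − (37/91)·y = 0 and total ω_sun = x + y = 1  ⇒  y = 91/128, x = 37/128
row 2 ring = −(37/91)·91/128 = -37/128
totals (row 1 + row 2): sun 37/128 + 91/128 = 1, ring 37/128 + (-37/128) = 0, arm 37/128 + 0 = 37/128
asked cell (total, arm) = 37/128

row1: w_G1=37/128 w_G3=37/128 w_R=37/128
row2: w_G1=91/128 w_G3=-37/128 w_R=0
total: w_G1=1 w_G3=0 w_R=37/128
asked value: 37/128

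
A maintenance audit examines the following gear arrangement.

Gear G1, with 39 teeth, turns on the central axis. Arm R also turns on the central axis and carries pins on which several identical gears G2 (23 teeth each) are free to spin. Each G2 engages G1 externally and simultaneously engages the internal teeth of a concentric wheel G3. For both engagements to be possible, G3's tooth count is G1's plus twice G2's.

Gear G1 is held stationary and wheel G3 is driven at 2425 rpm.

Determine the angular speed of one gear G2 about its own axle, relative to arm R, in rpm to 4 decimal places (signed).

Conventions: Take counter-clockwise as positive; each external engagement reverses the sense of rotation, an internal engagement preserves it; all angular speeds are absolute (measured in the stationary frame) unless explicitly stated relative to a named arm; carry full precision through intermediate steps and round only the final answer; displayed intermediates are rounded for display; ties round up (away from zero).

+2818.6799 rpm

planetary set (39T centre, 23T on arm, 85T internal) — Willis relation
normalise by the input: solve with ω_ring = 1, then scale by 2425 rpm
ring teeth: 39 + 2·23 = 85
39(ω_sun−ω_arm) = −85(ω_ring−ω_arm),  ω_sun = 0, ω_ring = 1
39(0−ω_arm) = −85(1−ω_arm)  ⇒  124·ω_arm = 85  ⇒  ω_arm = 85/124
sun–planet mesh: 39·(0−85/124) = −23·(ω_p−ω_arm)  ⇒  ω_p−ω_arm = 3315/2852
scale: ω_p−ω_arm = 3315/2852 × 2425 rpm = +2818.6799 rpm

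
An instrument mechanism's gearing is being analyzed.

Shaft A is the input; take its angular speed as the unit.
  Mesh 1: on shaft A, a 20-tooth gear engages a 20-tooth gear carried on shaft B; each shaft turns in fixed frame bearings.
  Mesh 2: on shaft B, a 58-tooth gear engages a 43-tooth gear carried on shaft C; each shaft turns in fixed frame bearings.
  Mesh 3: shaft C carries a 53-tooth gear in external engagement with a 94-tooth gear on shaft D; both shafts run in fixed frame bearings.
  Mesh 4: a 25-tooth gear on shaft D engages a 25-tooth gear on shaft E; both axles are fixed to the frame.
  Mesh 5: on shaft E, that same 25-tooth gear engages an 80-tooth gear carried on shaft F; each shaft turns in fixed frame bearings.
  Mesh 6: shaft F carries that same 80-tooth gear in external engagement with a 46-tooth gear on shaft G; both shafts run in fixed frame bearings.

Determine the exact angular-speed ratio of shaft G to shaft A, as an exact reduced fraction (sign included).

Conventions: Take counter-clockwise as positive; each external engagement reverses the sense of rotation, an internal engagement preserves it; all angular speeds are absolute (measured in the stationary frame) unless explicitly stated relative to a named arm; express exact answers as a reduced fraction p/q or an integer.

class = fixed-axis compound train [6 meshes; 6 ratios multiply, 6 sense flips]
mesh 1 [20T→20T]: running ratio 1, sense −
mesh 2 [58T→43T]: running ratio 58/43, sense +
mesh 3 [53T→94T]: running ratio 1537/2021, sense −
mesh 4 [25T→25T]: running ratio 1537/2021, sense +
mesh 5 [25T→80T]: running ratio 7685/32336, sense −
mesh 6 [80T→46T]: running ratio 38425/92966, sense +
ω_out/ω_in = 38425/92966

38425/92966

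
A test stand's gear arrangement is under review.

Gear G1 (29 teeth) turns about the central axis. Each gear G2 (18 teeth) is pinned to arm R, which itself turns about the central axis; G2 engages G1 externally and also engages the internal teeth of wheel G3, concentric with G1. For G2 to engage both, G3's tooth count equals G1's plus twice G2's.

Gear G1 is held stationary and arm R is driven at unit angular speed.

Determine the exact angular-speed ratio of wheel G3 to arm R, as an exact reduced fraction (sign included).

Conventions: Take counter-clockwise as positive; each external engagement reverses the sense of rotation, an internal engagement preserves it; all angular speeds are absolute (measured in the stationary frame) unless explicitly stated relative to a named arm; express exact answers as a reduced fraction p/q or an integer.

class = planetary set [G3 = 29+2·18 = 65; Willis about the carrier]
ring teeth: 29 + 2·18 = 65
29(ω_sun−ω_arm) = −65(ω_ring−ω_arm),  ω_sun = 0, ω_arm = 1
ω_ring = 1 − (29/65)(0−1) = 94/65
ω_out/ω_in = 94/65

94/65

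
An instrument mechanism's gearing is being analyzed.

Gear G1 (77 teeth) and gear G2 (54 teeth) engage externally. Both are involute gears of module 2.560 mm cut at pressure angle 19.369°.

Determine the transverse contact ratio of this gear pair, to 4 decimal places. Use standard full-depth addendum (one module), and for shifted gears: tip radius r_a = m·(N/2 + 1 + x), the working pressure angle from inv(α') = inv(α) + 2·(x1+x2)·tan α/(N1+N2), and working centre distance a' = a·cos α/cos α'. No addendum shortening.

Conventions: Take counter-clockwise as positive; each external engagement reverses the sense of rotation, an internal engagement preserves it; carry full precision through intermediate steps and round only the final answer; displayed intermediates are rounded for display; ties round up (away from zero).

recognized (one external pair, fixed centres): single-mesh tooth geometry, m = 2.560, N1 = 77, N2 = 54
base radii: r_b1 = 92.981724, r_b2 = 65.207963
tip radii: r_a1 = 101.120000, r_a2 = 71.680000
no profile shift: α' = α, a' = a
action lengths: √(r_a1²−r_b1²) = 39.744853, √(r_a2²−r_b2²) = 29.764812
base pitch p_b = π·m·cos α = 7.587291
CR = (39.744853 + 29.764812 − 167.680000·sin 19.36900°)/7.587291 = 1.831809
contact ratio ≈ 1.8318

1.8318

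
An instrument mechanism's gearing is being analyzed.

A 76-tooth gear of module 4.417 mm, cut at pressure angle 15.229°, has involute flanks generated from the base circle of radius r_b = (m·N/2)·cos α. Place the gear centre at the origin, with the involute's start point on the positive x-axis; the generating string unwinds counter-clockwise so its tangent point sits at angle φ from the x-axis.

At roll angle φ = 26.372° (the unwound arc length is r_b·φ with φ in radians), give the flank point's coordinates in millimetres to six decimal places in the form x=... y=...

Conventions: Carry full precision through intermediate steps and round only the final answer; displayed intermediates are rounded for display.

x=178.209132 y=5.153440

recognized (one wheel, involute flank): single-mesh tooth geometry, m = 4.417, N = 76
pitch radius r_p = m·N/2 = 4.417·76/2 = 167.846000
base radius r_b = r_p·cos α = 167.846000·cos 15.229° = 161.951864
roll angle φ = 26.372° = 0.46027823 rad
x = r_b·(cos φ + φ·sin φ) = 178.209132
y = r_b·(sin φ − φ·cos φ) = 5.153440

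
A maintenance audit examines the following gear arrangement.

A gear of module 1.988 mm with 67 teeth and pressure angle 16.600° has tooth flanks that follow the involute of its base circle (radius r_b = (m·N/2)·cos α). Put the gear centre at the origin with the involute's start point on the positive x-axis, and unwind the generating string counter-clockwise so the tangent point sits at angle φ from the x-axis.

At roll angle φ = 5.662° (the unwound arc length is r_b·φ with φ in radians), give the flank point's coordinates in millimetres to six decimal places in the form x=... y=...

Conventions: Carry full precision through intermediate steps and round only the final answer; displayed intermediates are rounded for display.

x=64.133235 y=0.020510

recognized (one wheel, involute flank): single-mesh tooth geometry, m = 1.988, N = 67
pitch radius r_p = m·N/2 = 1.988·67/2 = 66.598000
base radius r_b = r_p·cos α = 66.598000·cos 16.600° = 63.822367
roll angle φ = 5.662° = 0.09882054 rad
x = r_b·(cos φ + φ·sin φ) = 64.133235
y = r_b·(sin φ − φ·cos φ) = 0.020510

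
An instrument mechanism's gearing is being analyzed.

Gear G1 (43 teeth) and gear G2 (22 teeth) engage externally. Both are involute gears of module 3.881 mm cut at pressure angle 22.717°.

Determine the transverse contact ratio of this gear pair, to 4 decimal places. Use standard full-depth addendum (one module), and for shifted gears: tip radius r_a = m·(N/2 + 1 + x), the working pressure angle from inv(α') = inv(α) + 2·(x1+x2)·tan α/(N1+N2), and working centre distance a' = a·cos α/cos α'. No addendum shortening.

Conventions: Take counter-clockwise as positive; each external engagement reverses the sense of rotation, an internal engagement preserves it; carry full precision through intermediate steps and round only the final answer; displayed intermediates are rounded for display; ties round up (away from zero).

1.5470

single-mesh involute tooth geometry (43T engaging 22T at module 3.881)
base radii: r_b1 = 76.968404, r_b2 = 39.379184
tip radii: r_a1 = 87.322500, r_a2 = 46.572000
no profile shift: α' = α, a' = a
action lengths: √(r_a1²−r_b1²) = 41.244196, √(r_a2²−r_b2²) = 24.864253
base pitch p_b = π·m·cos α = 11.246669
CR = (41.244196 + 24.864253 − 126.132500·sin 22.71700°)/11.246669 = 1.547003
contact ratio ≈ 1.5470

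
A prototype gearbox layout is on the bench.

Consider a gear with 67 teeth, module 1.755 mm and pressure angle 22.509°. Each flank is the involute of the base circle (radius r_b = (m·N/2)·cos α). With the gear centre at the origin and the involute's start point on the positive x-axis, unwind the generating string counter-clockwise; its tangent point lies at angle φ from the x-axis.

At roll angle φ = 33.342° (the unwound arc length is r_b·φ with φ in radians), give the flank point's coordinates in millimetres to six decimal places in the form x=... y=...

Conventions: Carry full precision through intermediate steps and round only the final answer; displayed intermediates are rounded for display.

x=62.745994 y=3.448387

recognized (one wheel, involute flank): single-mesh tooth geometry, m = 1.755, N = 67
pitch radius r_p = m·N/2 = 1.755·67/2 = 58.792500
base radius r_b = r_p·cos α = 58.792500·cos 22.509° = 54.313653
roll angle φ = 33.342° = 0.58192768 rad
x = r_b·(cos φ + φ·sin φ) = 62.745994
y = r_b·(sin φ − φ·cos φ) = 3.448387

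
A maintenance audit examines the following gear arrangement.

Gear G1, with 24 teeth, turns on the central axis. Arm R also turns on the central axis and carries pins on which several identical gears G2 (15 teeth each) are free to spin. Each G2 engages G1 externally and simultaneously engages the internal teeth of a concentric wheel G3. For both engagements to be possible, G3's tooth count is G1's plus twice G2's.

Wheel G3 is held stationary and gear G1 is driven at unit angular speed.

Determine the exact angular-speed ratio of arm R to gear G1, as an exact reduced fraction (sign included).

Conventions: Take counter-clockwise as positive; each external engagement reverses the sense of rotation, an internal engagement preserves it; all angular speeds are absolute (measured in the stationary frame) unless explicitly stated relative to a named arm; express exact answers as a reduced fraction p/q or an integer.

planetary set (24T centre, 15T on arm, 54T internal) — Willis relation
ring teeth: 24 + 2·15 = 54
24(ω_sun−ω_arm) = −54(ω_ring−ω_arm),  ω_ring = 0, ω_sun = 1
24(1−ω_arm) = −54(0−ω_arm)  ⇒  78·ω_arm = 24  ⇒  ω_arm = 4/13
ω_out/ω_in = 4/13

4/13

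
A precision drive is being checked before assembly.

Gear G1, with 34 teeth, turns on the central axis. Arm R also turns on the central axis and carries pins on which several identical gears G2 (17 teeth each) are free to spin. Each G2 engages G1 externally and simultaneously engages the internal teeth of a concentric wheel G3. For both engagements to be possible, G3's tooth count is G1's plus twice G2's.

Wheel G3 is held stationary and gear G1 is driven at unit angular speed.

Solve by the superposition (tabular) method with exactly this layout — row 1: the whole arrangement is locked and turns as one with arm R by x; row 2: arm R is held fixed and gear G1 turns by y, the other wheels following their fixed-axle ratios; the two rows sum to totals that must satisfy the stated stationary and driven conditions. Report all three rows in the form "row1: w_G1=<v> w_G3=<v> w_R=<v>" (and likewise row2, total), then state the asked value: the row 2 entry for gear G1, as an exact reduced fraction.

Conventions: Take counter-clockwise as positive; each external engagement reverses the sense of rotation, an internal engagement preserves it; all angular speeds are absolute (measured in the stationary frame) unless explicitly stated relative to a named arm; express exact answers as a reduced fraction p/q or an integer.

topology: planetary set — G1 34T / G2 17T / G3 68T, arm = carrier (Willis)
row 1 — lock + rotate with arm: ω_sun = ω_ring = ω_arm = x
row 2: sun turns y, ring = −(34/68)·y, arm 0
boundary: total ω_ring = x − (34/68)·y = 0 and total ω_sun = x + y = 1  ⇒  y = 2/3, x = 1/3
row 2 ring = −(34/68)·2/3 = -1/3
totals (row 1 + row 2): sun 1/3 + 2/3 = 1, ring 1/3 + (-1/3) = 0, arm 1/3 + 0 = 1/3
asked cell (row2, sun) = 2/3

row1: w_G1=1/3 w_G3=1/3 w_R=1/3
row2: w_G1=2/3 w_G3=-1/3 w_R=0
total: w_G1=1 w_G3=0 w_R=1/3
asked value: 2/3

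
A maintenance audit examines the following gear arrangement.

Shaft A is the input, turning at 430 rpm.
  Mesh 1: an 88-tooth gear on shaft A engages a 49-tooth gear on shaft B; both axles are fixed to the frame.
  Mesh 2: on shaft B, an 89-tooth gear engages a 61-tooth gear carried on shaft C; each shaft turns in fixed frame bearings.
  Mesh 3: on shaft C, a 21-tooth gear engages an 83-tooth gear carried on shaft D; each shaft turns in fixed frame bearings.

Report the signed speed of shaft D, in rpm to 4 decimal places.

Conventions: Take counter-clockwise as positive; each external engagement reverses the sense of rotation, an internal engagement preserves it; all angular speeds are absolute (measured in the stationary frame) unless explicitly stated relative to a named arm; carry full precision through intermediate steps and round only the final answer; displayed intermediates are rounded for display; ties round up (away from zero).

-285.0732 rpm

recognized (4 fixed axles, 3 meshes): fixed-axis compound train
mesh 1 [88T→49T]: ω = 430.0000×88/49 = 772.2449 rpm, sense flips to −
mesh 2 [89T→61T]: ω = 772.2449×89/61 = 1126.7180 rpm, sense flips to +
mesh 3 [21T→83T]: ω = 1126.7180×21/83 = 285.0732 rpm, sense flips to −
signed output speed = -285.0732 rpm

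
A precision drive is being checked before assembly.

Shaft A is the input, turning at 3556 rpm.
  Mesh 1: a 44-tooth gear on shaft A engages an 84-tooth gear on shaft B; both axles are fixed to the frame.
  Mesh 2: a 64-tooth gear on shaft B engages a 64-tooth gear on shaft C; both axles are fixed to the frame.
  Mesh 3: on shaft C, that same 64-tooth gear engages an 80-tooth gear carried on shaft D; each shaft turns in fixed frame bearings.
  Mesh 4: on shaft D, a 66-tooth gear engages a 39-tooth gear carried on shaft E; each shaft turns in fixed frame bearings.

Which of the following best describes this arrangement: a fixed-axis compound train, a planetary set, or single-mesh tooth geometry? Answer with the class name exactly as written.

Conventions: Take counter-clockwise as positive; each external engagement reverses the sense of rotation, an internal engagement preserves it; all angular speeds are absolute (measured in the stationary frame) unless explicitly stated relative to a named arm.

fixed-axis compound train

topology: fixed-axis compound train — 4 meshes, A→E
classification: fixed-axis compound train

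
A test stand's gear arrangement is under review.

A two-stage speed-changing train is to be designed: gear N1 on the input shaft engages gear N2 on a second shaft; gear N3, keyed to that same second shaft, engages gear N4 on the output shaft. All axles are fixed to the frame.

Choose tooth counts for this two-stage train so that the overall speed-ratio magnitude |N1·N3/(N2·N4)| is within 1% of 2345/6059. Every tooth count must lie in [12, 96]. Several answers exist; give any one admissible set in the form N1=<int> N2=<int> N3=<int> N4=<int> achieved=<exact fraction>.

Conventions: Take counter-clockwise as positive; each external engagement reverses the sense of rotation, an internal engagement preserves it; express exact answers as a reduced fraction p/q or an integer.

N1=35 N2=73 N3=67 N4=83 achieved=2345/6059

topology: fixed-axis compound train — 2 stages, target 2345/6059
target = 2345/6059 in lowest terms: an exact hit needs N1·N3 = k·2345 and N2·N4 = k·6059 for one integer k, every count in [12, 96]; additionally prefer no 1:1 stage (N1 ≠ N2, N3 ≠ N4)
k = 1: N1·N3 = 2345 = 35·67, N2·N4 = 6059 = 73·83
achieved = 35·67/(73·83) = 2345/6059; |achieved − target| = 0 ≤ 469/121180 ✓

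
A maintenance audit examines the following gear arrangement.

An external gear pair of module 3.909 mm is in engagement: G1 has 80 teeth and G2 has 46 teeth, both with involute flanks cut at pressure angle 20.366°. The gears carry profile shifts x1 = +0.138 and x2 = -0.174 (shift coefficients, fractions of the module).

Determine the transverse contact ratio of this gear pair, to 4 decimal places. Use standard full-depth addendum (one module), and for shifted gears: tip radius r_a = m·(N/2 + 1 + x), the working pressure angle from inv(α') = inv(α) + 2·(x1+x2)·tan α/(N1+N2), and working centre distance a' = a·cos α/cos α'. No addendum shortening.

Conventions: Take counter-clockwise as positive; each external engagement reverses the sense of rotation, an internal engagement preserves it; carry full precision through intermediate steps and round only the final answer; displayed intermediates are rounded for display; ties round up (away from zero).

1.7759

single-mesh involute tooth geometry (80T engaging 46T at module 3.909)
base radii: r_b1 = 146.585729, r_b2 = 84.286794
tip radii: r_a1 = 160.808442, r_a2 = 93.135834
inv(α') = inv(20.366°) + 2·(+0.138-0.174)·tan α/(80+46) = 0.01555545  ⇒  α' = 20.27738°
a' = a·cos α / cos α' = 246.2670·cos 20.366°/cos 20.27738° = 246.125982
action lengths: √(r_a1²−r_b1²) = 66.120944, √(r_a2²−r_b2²) = 39.623477
base pitch p_b = π·m·cos α = 11.512816
CR = (66.120944 + 39.623477 − 246.125982·sin 20.27738°)/11.512816 = 1.775905
contact ratio ≈ 1.7759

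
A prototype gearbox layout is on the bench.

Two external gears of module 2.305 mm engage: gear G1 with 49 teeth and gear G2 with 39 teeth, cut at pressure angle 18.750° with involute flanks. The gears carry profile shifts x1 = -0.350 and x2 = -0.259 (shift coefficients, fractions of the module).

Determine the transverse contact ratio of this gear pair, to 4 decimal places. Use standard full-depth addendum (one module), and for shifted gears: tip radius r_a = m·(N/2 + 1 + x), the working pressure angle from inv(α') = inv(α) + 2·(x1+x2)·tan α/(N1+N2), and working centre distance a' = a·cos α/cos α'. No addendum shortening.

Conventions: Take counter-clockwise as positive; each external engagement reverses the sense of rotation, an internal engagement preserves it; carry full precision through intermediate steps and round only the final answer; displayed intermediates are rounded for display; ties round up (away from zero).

topology: single-mesh involute geometry — m = 2.305, 49T/39T pair
base radii: r_b1 = 53.475512, r_b2 = 42.562142
tip radii: r_a1 = 57.970750, r_a2 = 46.655505
inv(α') = inv(18.750°) + 2·(-0.350-0.259)·tan α/(49+39) = 0.00750667  ⇒  α' = 16.00972°
a' = a·cos α / cos α' = 101.4200·cos 18.750°/cos 16.00972° = 99.912781
action lengths: √(r_a1²−r_b1²) = 22.382527, √(r_a2²−r_b2²) = 19.110212
base pitch p_b = π·m·cos α = 6.857072
CR = (22.382527 + 19.110212 − 99.912781·sin 16.00972°)/6.857072 = 2.032463
contact ratio ≈ 2.0325

2.0325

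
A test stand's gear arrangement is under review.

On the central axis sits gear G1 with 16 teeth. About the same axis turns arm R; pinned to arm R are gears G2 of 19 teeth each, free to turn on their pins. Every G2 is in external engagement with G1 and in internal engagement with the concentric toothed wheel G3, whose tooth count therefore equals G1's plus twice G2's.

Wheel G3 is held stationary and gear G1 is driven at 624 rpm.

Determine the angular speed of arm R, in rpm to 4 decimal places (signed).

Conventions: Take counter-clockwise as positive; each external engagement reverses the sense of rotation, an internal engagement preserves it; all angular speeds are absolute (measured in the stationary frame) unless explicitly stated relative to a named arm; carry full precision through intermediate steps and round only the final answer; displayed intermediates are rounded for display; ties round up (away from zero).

+142.6286 rpm

topology: planetary set — G1 16T / G2 19T / G3 54T, arm = carrier (Willis)
normalise by the input: solve with ω_sun = 1, then scale by 624 rpm
ring teeth: 16 + 2·19 = 54
16(ω_sun−ω_arm) = −54(ω_ring−ω_arm),  ω_ring = 0, ω_sun = 1
16(1−ω_arm) = −54(0−ω_arm)  ⇒  70·ω_arm = 16  ⇒  ω_arm = 8/35
scale: ω_arm = 8/35 × 624 rpm = +142.6286 rpm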